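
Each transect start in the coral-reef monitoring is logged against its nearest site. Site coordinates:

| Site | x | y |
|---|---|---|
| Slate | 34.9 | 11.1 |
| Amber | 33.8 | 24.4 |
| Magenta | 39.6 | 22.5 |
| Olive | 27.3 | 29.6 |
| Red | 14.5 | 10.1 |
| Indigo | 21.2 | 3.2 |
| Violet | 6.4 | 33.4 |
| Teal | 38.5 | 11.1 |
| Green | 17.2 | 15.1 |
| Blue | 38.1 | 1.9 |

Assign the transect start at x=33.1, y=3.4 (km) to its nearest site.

Squared distances to each site:
Slate: 62.530; Amber: 441.490; Magenta: 407.060; Olive: 720.080; Red: 390.850; Indigo: 141.650; Violet: 1612.890; Teal: 88.450; Green: 389.700; Blue: 27.250.
Minimum at Blue.

Blue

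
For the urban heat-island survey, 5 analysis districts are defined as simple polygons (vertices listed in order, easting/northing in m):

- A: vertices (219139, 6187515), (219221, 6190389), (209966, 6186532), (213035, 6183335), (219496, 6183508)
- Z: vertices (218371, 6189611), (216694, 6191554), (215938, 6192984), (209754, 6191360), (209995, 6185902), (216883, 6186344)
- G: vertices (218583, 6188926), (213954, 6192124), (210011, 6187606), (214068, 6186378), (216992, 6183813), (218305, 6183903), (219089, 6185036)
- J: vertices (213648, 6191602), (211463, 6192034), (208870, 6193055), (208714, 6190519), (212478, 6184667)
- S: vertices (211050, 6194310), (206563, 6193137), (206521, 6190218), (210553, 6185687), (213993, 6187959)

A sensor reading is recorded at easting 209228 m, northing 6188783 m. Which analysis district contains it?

S

Cast a ray rightward from (209228, 6188783). For each polygon, the edges (by vertex number in listed order) whose endpoints lie on opposite sides of northing = 6188783, where each meets that height, and whether that is right or left of the point:
A: 1–2 at easting≈219175.2 (right), 2–3 at easting≈215367.3 (right) → 2 crossings.
Z: 4–5 at easting≈209867.8 (right), 6–1 at easting≈217993.9 (right) → 2 crossings.
G: 2–3 at easting≈211038.2 (right), 7–1 at easting≈218601.6 (right) → 2 crossings.
J: 4–5 at easting≈209830.6 (right), 5–1 at easting≈213172.4 (right) → 2 crossings.
S: 3–4 at easting≈207798.0 (left), 5–1 at easting≈213611.2 (right) → 1 crossing.
Only S has an odd count, so the point is inside S.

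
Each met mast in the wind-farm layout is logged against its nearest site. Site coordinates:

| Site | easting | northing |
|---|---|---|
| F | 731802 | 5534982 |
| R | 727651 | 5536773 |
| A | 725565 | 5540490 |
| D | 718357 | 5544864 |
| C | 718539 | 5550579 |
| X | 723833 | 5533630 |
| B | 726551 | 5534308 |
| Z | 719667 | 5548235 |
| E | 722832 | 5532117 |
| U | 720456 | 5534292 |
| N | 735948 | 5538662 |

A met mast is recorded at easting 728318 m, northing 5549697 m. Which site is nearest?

Z

Squared distances to each site:
F: 228669481.000; R: 167474665.000; A: 92347858.000; D: 122579410.000; C: 96406765.000; X: 278263714.000; B: 239943610.000; Z: 76977245.000; E: 339152596.000; U: 299125069.000; N: 179988125.000.
Minimum at Z.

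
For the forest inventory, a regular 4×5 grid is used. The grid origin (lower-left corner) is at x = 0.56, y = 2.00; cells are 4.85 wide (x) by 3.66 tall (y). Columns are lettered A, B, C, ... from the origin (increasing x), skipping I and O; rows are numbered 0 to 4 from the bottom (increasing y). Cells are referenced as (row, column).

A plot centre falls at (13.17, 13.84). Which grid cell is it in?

(3, C)

Column index: ⌊(13.17 − 0.56) / 4.85⌋ = ⌊2.600⌋ = 2 → column C
Row offset from origin: ⌊(13.84 − 2.00) / 3.66⌋ = ⌊3.235⌋ = 3 → row 3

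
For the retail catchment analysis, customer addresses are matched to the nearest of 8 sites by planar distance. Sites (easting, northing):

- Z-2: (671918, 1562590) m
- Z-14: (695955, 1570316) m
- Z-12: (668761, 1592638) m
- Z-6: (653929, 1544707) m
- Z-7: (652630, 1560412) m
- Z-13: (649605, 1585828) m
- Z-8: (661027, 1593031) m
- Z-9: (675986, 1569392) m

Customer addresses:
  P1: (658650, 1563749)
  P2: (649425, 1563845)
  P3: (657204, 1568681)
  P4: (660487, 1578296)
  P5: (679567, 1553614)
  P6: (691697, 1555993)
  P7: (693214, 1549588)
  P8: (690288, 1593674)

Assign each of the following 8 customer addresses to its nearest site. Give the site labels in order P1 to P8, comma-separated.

Z-7, Z-7, Z-7, Z-13, Z-2, Z-14, Z-14, Z-12

P1 → Z-7 (d²=47375969.00)
P2 → Z-7 (d²=22057514.00)
P3 → Z-7 (d²=89297837.00)
P4 → Z-13 (d²=175148948.00)
P5 → Z-2 (d²=139075777.00)
P6 → Z-14 (d²=223278893.00)
P7 → Z-14 (d²=437163065.00)
P8 → Z-12 (d²=464485025.00)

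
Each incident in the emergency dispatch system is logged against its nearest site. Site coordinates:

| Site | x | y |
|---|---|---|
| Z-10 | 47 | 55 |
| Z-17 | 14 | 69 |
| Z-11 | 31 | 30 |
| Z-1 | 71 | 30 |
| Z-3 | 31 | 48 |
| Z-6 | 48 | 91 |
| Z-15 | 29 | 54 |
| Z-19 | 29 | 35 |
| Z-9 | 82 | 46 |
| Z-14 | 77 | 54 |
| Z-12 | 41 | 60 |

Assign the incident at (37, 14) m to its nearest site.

Z-11

Squared distances to each site:
Z-10: 1781.000; Z-17: 3554.000; Z-11: 292.000; Z-1: 1412.000; Z-3: 1192.000; Z-6: 6050.000; Z-15: 1664.000; Z-19: 505.000; Z-9: 3049.000; Z-14: 3200.000; Z-12: 2132.000.
Minimum at Z-11.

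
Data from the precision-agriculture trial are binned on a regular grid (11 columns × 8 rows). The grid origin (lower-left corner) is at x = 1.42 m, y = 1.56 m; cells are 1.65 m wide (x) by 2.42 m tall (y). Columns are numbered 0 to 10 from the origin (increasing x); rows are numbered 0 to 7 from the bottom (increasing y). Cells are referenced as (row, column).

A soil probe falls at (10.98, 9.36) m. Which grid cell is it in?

Column index: ⌊(10.98 − 1.42) / 1.65⌋ = ⌊5.794⌋ = 5
Row offset from origin: ⌊(9.36 − 1.56) / 2.42⌋ = ⌊3.223⌋ = 3 → row 3

(3, 5)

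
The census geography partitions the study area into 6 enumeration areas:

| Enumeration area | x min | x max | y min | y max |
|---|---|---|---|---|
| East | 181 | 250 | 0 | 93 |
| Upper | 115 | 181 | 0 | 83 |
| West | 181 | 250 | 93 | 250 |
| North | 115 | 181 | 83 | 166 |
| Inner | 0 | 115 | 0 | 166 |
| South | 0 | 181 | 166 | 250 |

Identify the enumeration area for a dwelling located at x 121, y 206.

The point has x = 121 and y = 206.
Only South satisfies 0 ≤ x ≤ 181 and 166 ≤ y ≤ 250.

South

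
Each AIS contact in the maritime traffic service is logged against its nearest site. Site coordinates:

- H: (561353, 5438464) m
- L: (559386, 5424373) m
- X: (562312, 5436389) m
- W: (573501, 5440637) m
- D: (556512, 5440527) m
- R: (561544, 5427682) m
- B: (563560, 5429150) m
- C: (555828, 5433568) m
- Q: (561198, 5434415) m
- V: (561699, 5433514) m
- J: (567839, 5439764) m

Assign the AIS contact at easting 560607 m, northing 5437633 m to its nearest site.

Squared distances to each site:
H: 1247077.000; L: 177318441.000; X: 4454561.000; W: 175279252.000; D: 25144261.000; R: 99900370.000; B: 80681498.000; C: 39363066.000; Q: 10704805.000; V: 18158625.000; J: 56842985.000.
Minimum at H.

H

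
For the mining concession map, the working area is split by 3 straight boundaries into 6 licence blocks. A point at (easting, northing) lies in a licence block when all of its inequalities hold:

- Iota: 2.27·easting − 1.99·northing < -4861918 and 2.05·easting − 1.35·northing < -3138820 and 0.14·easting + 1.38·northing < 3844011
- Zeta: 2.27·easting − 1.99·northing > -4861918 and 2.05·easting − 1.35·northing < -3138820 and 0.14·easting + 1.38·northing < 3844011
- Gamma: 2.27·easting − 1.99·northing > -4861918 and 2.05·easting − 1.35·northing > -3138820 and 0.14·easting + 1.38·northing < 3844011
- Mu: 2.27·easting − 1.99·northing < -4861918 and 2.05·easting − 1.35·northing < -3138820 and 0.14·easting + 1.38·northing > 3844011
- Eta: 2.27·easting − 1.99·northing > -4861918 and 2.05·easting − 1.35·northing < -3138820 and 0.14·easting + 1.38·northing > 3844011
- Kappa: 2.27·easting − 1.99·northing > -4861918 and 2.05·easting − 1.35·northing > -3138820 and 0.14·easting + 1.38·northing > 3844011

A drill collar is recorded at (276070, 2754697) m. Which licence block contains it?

Zeta

2.27·276070 − 1.99·2754697 = -4855168.130, which is > -4861918
2.05·276070 − 1.35·2754697 = -3152897.450, which is < -3138820
0.14·276070 + 1.38·2754697 = 3840131.660, which is < 3844011
This sign pattern matches Zeta.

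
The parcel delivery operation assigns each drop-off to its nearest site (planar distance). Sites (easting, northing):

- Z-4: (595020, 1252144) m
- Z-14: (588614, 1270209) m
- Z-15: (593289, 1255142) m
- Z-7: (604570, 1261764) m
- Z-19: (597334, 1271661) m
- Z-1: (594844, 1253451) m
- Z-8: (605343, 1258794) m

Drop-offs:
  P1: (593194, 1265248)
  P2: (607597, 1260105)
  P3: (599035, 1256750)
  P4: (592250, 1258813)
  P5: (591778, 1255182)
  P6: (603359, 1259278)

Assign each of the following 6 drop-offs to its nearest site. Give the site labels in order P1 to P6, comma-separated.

P1 → Z-14 (d²=45587921.00)
P2 → Z-8 (d²=6799237.00)
P3 → Z-1 (d²=28447882.00)
P4 → Z-15 (d²=14555762.00)
P5 → Z-15 (d²=2284721.00)
P6 → Z-8 (d²=4170512.00)

Z-14, Z-8, Z-1, Z-15, Z-15, Z-8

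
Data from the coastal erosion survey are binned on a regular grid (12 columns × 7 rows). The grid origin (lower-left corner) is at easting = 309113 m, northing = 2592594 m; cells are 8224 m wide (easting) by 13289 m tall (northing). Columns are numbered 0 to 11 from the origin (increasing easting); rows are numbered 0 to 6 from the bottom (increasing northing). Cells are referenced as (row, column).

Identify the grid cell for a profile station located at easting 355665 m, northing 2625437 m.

Column index: ⌊(355665 − 309113) / 8224⌋ = ⌊5.661⌋ = 5
Row offset from origin: ⌊(2625437 − 2592594) / 13289⌋ = ⌊2.471⌋ = 2 → row 2

(2, 5)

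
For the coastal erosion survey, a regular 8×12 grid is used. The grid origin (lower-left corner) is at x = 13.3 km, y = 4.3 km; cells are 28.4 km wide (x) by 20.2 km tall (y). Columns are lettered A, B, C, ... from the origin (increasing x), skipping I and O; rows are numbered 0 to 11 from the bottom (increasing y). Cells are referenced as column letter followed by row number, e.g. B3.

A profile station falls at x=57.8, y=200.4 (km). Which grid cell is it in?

B9

Column index: ⌊(57.8 − 13.3) / 28.4⌋ = ⌊1.567⌋ = 1 → column B
Row offset from origin: ⌊(200.4 − 4.3) / 20.2⌋ = ⌊9.708⌋ = 9 → row 9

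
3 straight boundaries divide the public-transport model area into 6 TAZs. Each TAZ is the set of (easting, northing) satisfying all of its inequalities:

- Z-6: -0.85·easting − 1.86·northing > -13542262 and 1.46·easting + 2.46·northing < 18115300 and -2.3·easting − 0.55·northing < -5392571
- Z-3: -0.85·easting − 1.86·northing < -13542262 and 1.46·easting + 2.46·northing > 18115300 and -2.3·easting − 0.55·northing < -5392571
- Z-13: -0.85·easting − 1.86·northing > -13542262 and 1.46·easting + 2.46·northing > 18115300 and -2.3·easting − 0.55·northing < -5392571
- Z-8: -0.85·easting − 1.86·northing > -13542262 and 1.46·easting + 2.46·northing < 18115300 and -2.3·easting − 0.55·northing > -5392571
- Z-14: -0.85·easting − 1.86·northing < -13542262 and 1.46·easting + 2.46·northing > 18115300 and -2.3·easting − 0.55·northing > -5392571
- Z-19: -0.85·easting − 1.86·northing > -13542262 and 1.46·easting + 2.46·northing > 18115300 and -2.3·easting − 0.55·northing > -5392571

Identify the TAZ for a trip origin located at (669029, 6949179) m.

Z-8

-0.85·669029 − 1.86·6949179 = -13494147.590, which is > -13542262
1.46·669029 + 2.46·6949179 = 18071762.680, which is < 18115300
-2.3·669029 − 0.55·6949179 = -5360815.150, which is > -5392571
This sign pattern matches Z-8.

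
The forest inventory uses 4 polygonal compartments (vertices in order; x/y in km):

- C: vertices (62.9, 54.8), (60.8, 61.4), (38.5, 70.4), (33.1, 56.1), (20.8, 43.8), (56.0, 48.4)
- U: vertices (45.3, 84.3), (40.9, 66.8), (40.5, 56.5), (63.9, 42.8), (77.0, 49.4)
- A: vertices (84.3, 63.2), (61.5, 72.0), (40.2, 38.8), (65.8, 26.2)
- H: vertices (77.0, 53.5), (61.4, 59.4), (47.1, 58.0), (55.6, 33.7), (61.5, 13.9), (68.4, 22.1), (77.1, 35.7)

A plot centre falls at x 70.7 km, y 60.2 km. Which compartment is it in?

A

Cast a ray rightward from (70.7, 60.2). For each polygon, the edges (by vertex number in listed order) whose endpoints lie on opposite sides of y = 60.2, where each meets that height, and whether that is right or left of the point:
C: 1–2 at x≈61.18 (left), 3–4 at x≈34.65 (left) → 0 crossings.
U: 2–3 at x≈40.64 (left), 5–1 at x≈67.19 (left) → 0 crossings.
A: 2–3 at x≈53.93 (left), 4–1 at x≈82.80 (right) → 1 crossing.
H: no edge straddles that height → 0 crossings.
Only A has an odd count, so the point is inside A.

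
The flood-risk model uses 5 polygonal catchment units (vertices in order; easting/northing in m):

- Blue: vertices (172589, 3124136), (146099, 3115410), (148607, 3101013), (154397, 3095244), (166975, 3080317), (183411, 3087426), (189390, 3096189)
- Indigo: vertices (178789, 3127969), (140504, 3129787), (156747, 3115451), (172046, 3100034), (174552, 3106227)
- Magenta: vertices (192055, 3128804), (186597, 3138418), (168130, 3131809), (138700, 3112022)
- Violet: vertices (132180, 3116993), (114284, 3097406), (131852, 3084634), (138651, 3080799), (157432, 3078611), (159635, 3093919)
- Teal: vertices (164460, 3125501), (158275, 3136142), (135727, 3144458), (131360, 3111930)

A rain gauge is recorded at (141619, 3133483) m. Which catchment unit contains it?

Cast a ray rightward from (141619, 3133483). For each polygon, the edges (by vertex number in listed order) whose endpoints lie on opposite sides of northing = 3133483, where each meets that height, and whether that is right or left of the point:
Blue: no edge straddles that height → 0 crossings.
Indigo: no edge straddles that height → 0 crossings.
Magenta: 1–2 at easting≈189398.7 (right), 2–3 at easting≈172807.5 (right) → 2 crossings.
Violet: no edge straddles that height → 0 crossings.
Teal: 1–2 at easting≈159820.5 (right), 3–4 at easting≈134253.6 (left) → 1 crossing.
Only Teal has an odd count, so the point is inside Teal.

Teal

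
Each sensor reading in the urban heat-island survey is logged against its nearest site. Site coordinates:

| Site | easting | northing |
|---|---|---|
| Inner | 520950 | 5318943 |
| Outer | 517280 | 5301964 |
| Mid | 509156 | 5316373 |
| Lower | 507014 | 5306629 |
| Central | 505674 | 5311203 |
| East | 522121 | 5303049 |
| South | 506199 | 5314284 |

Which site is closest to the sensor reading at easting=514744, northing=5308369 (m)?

Outer

Squared distances to each site:
Inner: 150323912.000; Outer: 47455321.000; Mid: 95289760.000; Lower: 62780500.000; Central: 90296456.000; East: 82722529.000; South: 108004250.000.
Minimum at Outer.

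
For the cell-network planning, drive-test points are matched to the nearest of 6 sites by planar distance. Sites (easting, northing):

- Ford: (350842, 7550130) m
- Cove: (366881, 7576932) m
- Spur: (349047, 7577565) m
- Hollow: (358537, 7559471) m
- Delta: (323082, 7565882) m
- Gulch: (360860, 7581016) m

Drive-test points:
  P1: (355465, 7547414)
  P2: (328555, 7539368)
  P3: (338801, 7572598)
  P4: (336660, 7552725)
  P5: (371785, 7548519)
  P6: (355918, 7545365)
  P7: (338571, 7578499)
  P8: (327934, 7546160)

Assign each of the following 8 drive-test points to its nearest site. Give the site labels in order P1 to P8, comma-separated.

P1 → Ford (d²=28748785.00)
P2 → Ford (d²=612531013.00)
P3 → Spur (d²=129651605.00)
P4 → Ford (d²=207863149.00)
P5 → Hollow (d²=295455808.00)
P6 → Ford (d²=48471001.00)
P7 → Spur (d²=110618932.00)
P8 → Delta (d²=412499188.00)

Ford, Ford, Spur, Ford, Hollow, Ford, Spur, Delta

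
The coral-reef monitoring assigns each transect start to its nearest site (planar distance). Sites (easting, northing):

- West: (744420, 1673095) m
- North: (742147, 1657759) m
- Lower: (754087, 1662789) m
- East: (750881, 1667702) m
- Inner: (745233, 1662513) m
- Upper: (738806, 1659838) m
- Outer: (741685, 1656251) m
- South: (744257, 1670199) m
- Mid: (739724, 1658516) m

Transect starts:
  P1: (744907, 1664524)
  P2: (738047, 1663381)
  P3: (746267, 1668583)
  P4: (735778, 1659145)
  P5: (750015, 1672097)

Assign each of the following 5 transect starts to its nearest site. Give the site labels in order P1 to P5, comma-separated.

P1 → Inner (d²=4150397.00)
P2 → Upper (d²=13128930.00)
P3 → South (d²=6651556.00)
P4 → Upper (d²=9649033.00)
P5 → East (d²=20065981.00)

Inner, Upper, South, Upper, East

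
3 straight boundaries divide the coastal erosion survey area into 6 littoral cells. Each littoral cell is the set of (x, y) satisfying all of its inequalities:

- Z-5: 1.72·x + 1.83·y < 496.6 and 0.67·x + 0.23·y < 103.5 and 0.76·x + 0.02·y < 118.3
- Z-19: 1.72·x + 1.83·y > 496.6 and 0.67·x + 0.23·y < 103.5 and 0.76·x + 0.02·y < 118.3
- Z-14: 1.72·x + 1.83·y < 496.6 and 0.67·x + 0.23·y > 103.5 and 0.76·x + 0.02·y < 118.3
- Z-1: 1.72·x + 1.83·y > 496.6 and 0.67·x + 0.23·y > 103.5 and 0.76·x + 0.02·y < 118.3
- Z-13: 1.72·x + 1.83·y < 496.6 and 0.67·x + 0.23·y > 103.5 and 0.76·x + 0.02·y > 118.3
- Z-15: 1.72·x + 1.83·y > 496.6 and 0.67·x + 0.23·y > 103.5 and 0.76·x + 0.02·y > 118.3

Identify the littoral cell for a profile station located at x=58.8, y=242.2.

1.72·58.8 + 1.83·242.2 = 544.362, which is > 496.6
0.67·58.8 + 0.23·242.2 = 95.102, which is < 103.5
0.76·58.8 + 0.02·242.2 = 49.532, which is < 118.3
This sign pattern matches Z-19.

Z-19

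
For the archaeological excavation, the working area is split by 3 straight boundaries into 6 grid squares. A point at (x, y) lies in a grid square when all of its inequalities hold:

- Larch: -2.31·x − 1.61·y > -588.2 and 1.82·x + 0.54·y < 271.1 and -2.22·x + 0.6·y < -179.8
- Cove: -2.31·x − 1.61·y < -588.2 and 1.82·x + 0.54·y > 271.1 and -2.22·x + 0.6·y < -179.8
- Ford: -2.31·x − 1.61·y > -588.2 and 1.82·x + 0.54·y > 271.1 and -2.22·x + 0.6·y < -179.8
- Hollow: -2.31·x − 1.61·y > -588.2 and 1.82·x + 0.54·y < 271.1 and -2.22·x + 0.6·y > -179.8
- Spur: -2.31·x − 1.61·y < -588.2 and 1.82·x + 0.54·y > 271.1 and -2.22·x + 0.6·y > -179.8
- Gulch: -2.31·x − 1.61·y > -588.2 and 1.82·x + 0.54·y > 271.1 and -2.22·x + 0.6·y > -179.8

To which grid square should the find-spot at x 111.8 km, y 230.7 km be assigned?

-2.31·111.8 − 1.61·230.7 = -629.685, which is < -588.2
1.82·111.8 + 0.54·230.7 = 328.054, which is > 271.1
-2.22·111.8 + 0.6·230.7 = -109.776, which is > -179.8
This sign pattern matches Spur.

Spur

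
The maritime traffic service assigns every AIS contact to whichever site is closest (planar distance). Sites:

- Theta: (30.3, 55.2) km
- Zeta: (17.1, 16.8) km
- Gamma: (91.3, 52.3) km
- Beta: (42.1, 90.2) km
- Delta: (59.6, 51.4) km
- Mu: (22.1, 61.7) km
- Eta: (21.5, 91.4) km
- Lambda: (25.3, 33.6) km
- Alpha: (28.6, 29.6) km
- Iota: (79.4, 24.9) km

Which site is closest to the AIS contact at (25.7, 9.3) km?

Squared distances to each site:
Theta: 2127.970; Zeta: 130.210; Gamma: 6152.360; Beta: 6813.770; Delta: 2921.620; Mu: 2758.720; Eta: 6758.050; Lambda: 590.650; Alpha: 420.500; Iota: 3127.050.
Minimum at Zeta.

Zeta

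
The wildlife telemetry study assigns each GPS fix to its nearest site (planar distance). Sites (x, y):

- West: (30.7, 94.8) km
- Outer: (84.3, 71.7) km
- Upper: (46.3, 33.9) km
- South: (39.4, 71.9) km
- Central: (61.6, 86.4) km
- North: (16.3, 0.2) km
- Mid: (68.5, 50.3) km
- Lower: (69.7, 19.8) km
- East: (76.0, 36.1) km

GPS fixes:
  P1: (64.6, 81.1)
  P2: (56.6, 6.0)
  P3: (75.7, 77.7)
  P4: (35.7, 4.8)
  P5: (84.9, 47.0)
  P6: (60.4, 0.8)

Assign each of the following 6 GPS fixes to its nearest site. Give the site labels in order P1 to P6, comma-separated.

Central, Lower, Outer, North, East, Lower

P1 → Central (d²=37.09)
P2 → Lower (d²=362.05)
P3 → Outer (d²=109.96)
P4 → North (d²=397.52)
P5 → East (d²=198.02)
P6 → Lower (d²=447.49)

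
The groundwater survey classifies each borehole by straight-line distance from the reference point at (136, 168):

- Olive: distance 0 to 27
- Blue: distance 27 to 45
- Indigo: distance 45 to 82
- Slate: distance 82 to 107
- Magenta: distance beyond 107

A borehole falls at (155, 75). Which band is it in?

Distance = √((155−136)² + (75−168)²) = √(361.000 + 8649.000) = 94.921.
82 ≤ 94.921 < 107 → Slate.

Slate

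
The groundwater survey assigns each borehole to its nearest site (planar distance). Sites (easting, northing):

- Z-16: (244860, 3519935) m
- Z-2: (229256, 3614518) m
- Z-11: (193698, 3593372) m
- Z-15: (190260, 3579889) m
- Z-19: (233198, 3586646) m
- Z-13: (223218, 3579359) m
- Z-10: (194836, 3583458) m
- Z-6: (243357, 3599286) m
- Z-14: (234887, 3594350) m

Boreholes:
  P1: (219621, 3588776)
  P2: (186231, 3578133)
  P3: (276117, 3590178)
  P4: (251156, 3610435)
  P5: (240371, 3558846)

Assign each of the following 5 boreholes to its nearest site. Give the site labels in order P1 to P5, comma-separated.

P1 → Z-13 (d²=101618298.00)
P2 → Z-15 (d²=19316377.00)
P3 → Z-6 (d²=1156173264.00)
P4 → Z-6 (d²=185124602.00)
P5 → Z-13 (d²=715008578.00)

Z-13, Z-15, Z-6, Z-6, Z-13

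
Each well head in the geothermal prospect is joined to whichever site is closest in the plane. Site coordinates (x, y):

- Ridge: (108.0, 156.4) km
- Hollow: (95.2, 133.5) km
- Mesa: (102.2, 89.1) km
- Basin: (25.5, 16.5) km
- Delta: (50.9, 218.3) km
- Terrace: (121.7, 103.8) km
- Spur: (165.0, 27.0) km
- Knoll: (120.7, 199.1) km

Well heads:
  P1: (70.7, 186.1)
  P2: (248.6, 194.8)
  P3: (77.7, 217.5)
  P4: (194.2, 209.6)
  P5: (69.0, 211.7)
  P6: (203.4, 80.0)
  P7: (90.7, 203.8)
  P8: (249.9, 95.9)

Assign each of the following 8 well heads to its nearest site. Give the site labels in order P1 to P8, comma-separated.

P1 → Delta (d²=1428.88)
P2 → Knoll (d²=16376.90)
P3 → Delta (d²=718.88)
P4 → Knoll (d²=5512.50)
P5 → Delta (d²=371.17)
P6 → Spur (d²=4283.56)
P7 → Knoll (d²=922.09)
P8 → Spur (d²=11955.22)

Delta, Knoll, Delta, Knoll, Delta, Spur, Knoll, Spur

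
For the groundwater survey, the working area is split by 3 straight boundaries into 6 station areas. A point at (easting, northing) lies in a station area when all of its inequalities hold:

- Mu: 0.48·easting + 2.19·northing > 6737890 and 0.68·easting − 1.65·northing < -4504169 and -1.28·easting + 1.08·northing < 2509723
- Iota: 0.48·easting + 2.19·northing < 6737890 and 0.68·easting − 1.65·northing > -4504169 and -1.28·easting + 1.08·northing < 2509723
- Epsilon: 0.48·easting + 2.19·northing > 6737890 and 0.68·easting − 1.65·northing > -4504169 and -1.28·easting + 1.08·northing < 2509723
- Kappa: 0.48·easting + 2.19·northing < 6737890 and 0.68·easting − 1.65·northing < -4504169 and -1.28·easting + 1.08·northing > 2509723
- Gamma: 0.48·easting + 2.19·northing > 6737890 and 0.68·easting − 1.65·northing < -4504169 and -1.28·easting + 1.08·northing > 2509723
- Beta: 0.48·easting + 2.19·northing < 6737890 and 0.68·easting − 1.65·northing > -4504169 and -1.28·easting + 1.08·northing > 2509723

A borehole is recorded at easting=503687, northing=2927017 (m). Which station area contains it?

Beta

0.48·503687 + 2.19·2927017 = 6651936.990, which is < 6737890
0.68·503687 − 1.65·2927017 = -4487070.890, which is > -4504169
-1.28·503687 + 1.08·2927017 = 2516459.000, which is > 2509723
This sign pattern matches Beta.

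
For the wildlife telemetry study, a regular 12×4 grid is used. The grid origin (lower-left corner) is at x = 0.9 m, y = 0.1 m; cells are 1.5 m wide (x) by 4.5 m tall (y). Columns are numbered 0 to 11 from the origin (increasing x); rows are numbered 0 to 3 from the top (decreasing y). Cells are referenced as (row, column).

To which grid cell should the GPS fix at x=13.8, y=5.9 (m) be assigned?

(2, 8)

Column index: ⌊(13.8 − 0.9) / 1.5⌋ = ⌊8.600⌋ = 8
Row offset from origin: ⌊(5.9 − 0.1) / 4.5⌋ = ⌊1.289⌋ = 1 → row 2 (counted from top)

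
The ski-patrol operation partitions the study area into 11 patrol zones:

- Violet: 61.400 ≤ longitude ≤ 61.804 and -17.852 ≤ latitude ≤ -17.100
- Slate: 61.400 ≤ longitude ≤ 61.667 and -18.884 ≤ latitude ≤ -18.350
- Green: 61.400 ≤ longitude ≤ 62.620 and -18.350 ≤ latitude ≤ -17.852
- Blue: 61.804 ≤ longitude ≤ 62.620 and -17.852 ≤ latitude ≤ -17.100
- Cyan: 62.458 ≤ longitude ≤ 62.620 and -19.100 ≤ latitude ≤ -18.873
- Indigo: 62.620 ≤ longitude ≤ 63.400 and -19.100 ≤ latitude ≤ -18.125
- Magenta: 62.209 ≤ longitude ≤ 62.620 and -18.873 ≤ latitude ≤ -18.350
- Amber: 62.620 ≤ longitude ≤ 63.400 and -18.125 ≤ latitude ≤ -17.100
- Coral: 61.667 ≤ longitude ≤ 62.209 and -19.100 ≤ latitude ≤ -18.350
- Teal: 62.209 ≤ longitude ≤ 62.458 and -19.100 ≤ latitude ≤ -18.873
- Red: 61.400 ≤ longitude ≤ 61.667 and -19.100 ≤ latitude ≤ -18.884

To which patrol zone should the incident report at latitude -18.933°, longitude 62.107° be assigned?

The point has longitude = 62.107 and latitude = -18.933.
Only Coral satisfies 61.667 ≤ longitude ≤ 62.209 and -19.100 ≤ latitude ≤ -18.350.

Coral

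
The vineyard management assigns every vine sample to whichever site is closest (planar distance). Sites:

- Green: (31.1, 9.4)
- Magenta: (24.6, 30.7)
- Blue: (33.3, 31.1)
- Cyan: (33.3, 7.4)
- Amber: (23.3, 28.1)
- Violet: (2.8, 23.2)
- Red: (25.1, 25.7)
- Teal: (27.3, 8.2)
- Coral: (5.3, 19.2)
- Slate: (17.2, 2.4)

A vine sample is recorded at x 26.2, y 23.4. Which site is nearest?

Squared distances to each site:
Green: 220.010; Magenta: 55.850; Blue: 109.700; Cyan: 306.410; Amber: 30.500; Violet: 547.600; Red: 6.500; Teal: 232.250; Coral: 454.450; Slate: 522.000.
Minimum at Red.

Red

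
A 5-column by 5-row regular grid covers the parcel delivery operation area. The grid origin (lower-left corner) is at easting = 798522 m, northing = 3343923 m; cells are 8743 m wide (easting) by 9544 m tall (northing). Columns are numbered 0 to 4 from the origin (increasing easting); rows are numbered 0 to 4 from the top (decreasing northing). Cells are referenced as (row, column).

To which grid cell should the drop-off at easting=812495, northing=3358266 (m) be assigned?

Column index: ⌊(812495 − 798522) / 8743⌋ = ⌊1.598⌋ = 1
Row offset from origin: ⌊(3358266 − 3343923) / 9544⌋ = ⌊1.503⌋ = 1 → row 3 (counted from top)

(3, 1)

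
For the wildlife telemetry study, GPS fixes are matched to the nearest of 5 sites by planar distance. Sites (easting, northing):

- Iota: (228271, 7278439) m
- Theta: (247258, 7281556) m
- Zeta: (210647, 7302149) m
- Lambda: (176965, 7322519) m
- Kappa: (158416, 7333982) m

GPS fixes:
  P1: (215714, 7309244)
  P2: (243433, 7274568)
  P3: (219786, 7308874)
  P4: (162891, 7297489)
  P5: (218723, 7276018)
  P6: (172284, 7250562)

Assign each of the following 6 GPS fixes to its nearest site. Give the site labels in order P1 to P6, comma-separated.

P1 → Zeta (d²=76013514.00)
P2 → Theta (d²=63462769.00)
P3 → Zeta (d²=128746946.00)
P4 → Lambda (d²=824578376.00)
P5 → Iota (d²=97025545.00)
P6 → Iota (d²=3911671298.00)

Zeta, Theta, Zeta, Lambda, Iota, Iota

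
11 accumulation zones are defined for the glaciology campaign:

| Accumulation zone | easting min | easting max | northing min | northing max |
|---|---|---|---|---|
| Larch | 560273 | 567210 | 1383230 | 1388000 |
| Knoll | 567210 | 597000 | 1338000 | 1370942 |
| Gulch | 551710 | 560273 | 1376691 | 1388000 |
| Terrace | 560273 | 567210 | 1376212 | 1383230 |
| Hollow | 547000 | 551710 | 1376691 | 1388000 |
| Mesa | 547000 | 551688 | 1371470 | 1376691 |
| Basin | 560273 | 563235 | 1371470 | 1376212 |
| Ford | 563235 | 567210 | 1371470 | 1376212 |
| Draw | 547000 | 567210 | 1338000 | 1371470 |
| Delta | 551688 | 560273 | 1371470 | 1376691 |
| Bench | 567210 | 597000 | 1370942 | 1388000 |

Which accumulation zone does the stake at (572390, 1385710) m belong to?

Bench

The point has easting = 572390 and northing = 1385710.
Only Bench satisfies 567210 ≤ easting ≤ 597000 and 1370942 ≤ northing ≤ 1388000.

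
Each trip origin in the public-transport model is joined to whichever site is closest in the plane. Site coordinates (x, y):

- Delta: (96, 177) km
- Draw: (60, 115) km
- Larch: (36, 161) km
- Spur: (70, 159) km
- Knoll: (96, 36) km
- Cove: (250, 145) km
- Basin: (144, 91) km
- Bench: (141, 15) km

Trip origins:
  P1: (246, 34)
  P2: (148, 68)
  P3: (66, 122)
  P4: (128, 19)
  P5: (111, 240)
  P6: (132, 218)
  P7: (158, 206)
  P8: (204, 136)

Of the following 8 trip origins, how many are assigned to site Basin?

P1 → Bench
P2 → Basin
P3 → Draw
P4 → Bench
P5 → Delta
P6 → Delta
P7 → Delta
P8 → Cove
1 of the 8 goes to Basin.

1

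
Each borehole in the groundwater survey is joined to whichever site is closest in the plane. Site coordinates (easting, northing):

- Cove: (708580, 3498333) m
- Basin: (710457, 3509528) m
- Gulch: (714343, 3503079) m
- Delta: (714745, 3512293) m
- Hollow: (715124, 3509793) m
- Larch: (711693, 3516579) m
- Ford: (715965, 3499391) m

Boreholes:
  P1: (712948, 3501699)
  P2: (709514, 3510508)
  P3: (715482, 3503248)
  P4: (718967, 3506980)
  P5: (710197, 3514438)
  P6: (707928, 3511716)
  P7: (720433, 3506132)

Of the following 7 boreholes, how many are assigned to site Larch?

P1 → Gulch
P2 → Basin
P3 → Gulch
P4 → Hollow
P5 → Larch
P6 → Basin
P7 → Hollow
1 of the 7 goes to Larch.

1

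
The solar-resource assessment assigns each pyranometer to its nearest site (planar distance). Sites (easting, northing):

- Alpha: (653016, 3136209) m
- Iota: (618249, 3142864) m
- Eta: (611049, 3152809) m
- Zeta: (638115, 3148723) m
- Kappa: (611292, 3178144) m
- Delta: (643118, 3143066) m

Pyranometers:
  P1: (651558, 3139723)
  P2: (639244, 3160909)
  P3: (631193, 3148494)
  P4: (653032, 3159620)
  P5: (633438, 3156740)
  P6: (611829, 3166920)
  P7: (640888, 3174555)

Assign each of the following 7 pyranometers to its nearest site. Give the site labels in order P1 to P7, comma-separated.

P1 → Alpha (d²=14473960.00)
P2 → Zeta (d²=149773237.00)
P3 → Zeta (d²=47966525.00)
P4 → Zeta (d²=341261498.00)
P5 → Zeta (d²=86146618.00)
P6 → Kappa (d²=126266545.00)
P7 → Zeta (d²=674981753.00)

Alpha, Zeta, Zeta, Zeta, Zeta, Kappa, Zeta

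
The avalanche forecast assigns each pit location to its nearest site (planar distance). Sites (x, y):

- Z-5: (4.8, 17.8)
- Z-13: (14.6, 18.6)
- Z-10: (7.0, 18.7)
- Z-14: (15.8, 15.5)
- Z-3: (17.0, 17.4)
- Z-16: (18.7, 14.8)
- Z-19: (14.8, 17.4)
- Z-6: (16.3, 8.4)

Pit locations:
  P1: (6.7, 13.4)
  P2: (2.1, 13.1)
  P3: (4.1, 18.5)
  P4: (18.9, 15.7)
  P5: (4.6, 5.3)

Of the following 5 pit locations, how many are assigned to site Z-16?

P1 → Z-5
P2 → Z-5
P3 → Z-5
P4 → Z-16
P5 → Z-6
1 of the 5 goes to Z-16.

1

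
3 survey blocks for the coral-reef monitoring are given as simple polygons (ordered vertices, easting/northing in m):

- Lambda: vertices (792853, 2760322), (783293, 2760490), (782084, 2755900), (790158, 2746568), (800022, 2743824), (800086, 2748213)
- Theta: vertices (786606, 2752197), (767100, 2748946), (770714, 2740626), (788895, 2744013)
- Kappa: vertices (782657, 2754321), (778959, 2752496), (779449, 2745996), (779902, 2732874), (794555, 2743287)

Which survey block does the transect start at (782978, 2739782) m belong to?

Cast a ray rightward from (782978, 2739782). For each polygon, the edges (by vertex number in listed order) whose endpoints lie on opposite sides of northing = 2739782, where each meets that height, and whether that is right or left of the point:
Lambda: no edge straddles that height → 0 crossings.
Theta: no edge straddles that height → 0 crossings.
Kappa: 3–4 at easting≈779663.5 (left), 4–5 at easting≈789622.8 (right) → 1 crossing.
Only Kappa has an odd count, so the point is inside Kappa.

Kappa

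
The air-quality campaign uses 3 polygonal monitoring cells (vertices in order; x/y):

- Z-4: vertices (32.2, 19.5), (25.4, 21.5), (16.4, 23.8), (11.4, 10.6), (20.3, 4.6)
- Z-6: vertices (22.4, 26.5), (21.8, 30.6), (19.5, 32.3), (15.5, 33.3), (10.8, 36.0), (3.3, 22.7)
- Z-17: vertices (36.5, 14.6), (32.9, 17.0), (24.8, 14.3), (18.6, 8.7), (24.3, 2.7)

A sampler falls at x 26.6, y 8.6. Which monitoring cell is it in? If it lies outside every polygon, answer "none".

Cast a ray rightward from (26.6, 8.6). For each polygon, the edges (by vertex number in listed order) whose endpoints lie on opposite sides of y = 8.6, where each meets that height, and whether that is right or left of the point:
Z-4: 4–5 at x≈14.37 (left), 5–1 at x≈23.49 (left) → 0 crossings.
Z-6: no edge straddles that height → 0 crossings.
Z-17: 4–5 at x≈18.70 (left), 5–1 at x≈30.35 (right) → 1 crossing.
Only Z-17 has an odd count, so the point is inside Z-17.

Z-17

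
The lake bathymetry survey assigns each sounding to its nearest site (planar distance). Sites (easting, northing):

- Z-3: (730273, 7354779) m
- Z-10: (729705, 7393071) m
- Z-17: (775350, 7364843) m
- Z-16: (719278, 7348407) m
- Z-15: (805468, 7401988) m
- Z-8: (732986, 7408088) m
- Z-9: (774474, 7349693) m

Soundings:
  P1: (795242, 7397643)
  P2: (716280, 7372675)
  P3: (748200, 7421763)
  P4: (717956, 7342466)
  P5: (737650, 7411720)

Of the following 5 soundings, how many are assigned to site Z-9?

P1 → Z-15
P2 → Z-3
P3 → Z-8
P4 → Z-16
P5 → Z-8
0 of the 5 go to Z-9.

0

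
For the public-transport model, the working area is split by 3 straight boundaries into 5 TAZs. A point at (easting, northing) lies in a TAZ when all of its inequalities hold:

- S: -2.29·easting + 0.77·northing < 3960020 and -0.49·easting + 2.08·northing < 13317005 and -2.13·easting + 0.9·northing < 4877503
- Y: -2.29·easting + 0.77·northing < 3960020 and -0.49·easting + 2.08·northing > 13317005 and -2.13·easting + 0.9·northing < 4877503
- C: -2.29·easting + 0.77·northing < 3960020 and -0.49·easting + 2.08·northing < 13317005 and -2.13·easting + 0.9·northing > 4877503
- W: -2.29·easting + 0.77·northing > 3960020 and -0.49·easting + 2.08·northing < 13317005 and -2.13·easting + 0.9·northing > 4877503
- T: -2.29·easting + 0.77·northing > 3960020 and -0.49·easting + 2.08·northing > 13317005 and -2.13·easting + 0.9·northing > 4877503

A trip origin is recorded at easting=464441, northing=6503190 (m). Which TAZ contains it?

S

-2.29·464441 + 0.77·6503190 = 3943886.410, which is < 3960020
-0.49·464441 + 2.08·6503190 = 13299059.110, which is < 13317005
-2.13·464441 + 0.9·6503190 = 4863611.670, which is < 4877503
This sign pattern matches S.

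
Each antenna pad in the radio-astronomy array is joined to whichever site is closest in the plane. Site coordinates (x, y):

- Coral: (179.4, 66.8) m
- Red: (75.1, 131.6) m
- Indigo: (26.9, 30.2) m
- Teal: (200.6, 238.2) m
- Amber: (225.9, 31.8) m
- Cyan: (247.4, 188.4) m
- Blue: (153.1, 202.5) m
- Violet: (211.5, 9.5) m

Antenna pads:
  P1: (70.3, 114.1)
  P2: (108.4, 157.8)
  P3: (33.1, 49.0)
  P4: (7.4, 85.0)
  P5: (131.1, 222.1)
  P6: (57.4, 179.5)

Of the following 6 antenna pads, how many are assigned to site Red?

P1 → Red
P2 → Red
P3 → Indigo
P4 → Indigo
P5 → Blue
P6 → Red
3 of the 6 go to Red.

3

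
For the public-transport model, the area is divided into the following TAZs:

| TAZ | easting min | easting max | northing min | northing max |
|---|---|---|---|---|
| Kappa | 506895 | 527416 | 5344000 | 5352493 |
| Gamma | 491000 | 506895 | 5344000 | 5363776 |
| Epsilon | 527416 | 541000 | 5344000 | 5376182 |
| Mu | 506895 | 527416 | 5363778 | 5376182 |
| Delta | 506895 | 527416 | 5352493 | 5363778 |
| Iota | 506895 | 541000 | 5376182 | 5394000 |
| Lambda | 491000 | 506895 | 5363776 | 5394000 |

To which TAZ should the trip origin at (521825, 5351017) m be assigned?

The point has easting = 521825 and northing = 5351017.
Only Kappa satisfies 506895 ≤ easting ≤ 527416 and 5344000 ≤ northing ≤ 5352493.

Kappa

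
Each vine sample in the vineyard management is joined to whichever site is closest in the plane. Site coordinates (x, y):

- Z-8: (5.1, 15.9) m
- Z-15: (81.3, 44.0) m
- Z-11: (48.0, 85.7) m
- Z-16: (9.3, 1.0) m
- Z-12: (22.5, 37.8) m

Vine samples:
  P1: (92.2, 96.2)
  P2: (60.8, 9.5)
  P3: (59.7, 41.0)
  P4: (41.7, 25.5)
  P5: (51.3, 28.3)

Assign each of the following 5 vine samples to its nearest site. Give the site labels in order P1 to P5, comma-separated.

P1 → Z-11 (d²=2063.89)
P2 → Z-15 (d²=1610.50)
P3 → Z-15 (d²=475.56)
P4 → Z-12 (d²=519.93)
P5 → Z-12 (d²=919.69)

Z-11, Z-15, Z-15, Z-12, Z-12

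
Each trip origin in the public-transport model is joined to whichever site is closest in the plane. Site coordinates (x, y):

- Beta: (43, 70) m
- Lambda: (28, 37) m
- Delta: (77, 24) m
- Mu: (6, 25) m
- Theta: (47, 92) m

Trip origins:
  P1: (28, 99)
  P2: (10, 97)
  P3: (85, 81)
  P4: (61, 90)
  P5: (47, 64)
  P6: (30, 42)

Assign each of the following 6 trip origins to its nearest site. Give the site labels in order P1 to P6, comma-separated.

Theta, Theta, Theta, Theta, Beta, Lambda

P1 → Theta (d²=410.00)
P2 → Theta (d²=1394.00)
P3 → Theta (d²=1565.00)
P4 → Theta (d²=200.00)
P5 → Beta (d²=52.00)
P6 → Lambda (d²=29.00)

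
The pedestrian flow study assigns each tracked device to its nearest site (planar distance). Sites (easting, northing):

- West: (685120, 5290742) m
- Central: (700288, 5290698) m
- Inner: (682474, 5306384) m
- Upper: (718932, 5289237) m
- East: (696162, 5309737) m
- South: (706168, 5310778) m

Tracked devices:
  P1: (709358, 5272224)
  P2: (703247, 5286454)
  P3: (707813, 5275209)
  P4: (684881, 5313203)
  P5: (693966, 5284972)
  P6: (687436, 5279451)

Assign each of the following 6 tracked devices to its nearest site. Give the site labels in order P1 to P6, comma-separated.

Upper, Central, Central, Inner, Central, West

P1 → Upper (d²=381103645.00)
P2 → Central (d²=26767217.00)
P3 → Central (d²=296534746.00)
P4 → Inner (d²=52292410.00)
P5 → Central (d²=72754760.00)
P6 → West (d²=132850537.00)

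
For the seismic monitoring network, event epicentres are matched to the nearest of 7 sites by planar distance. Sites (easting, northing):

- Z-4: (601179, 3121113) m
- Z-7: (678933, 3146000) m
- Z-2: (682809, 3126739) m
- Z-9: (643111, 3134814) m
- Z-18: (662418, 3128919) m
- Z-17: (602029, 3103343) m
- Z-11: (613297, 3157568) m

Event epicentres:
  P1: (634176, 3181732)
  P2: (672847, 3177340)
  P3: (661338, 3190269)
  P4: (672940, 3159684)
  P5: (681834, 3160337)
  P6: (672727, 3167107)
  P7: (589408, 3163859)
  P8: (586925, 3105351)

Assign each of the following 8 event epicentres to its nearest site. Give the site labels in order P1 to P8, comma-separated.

P1 → Z-11 (d²=1019831537.00)
P2 → Z-7 (d²=1019234996.00)
P3 → Z-7 (d²=2269328386.00)
P4 → Z-7 (d²=223167905.00)
P5 → Z-7 (d²=213965370.00)
P6 → Z-7 (d²=484019885.00)
P7 → Z-11 (d²=610261002.00)
P8 → Z-17 (d²=232162880.00)

Z-11, Z-7, Z-7, Z-7, Z-7, Z-7, Z-11, Z-17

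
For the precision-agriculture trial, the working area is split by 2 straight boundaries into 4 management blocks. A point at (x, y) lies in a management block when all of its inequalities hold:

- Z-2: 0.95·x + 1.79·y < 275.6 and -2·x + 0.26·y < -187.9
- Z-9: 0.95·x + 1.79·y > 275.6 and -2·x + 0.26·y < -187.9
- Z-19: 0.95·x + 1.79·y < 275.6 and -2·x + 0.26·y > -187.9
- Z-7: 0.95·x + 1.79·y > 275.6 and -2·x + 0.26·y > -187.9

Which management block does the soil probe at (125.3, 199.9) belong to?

0.95·125.3 + 1.79·199.9 = 476.856, which is > 275.6
-2·125.3 + 0.26·199.9 = -198.626, which is < -187.9
This sign pattern matches Z-9.

Z-9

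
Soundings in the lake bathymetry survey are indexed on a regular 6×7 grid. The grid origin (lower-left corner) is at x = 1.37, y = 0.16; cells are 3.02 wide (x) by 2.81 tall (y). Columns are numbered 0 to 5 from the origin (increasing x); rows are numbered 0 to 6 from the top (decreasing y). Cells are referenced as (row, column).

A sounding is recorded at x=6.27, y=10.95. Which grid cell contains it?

(3, 1)

Column index: ⌊(6.27 − 1.37) / 3.02⌋ = ⌊1.623⌋ = 1
Row offset from origin: ⌊(10.95 − 0.16) / 2.81⌋ = ⌊3.840⌋ = 3 → row 3 (counted from top)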